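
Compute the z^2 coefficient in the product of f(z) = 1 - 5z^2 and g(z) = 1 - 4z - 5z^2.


Step 1: z^2 term in f*g comes from: (1)*(-5z^2) + (0)*(-4z) + (-5z^2)*(1)
Step 2: = -5 + 0 - 5
Step 3: = -10

-10


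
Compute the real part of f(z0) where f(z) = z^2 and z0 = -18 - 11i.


Step 1: z0 = -18 - 11i
Step 2: z0^2 = (-18)^2 - (-11)^2 + 396i
Step 3: real part = 324 - 121 = 203

203


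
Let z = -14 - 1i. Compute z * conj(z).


Step 1: conj(z) = -14 + 1i
Step 2: z * conj(z) = (-14)^2 + (-1)^2
Step 3: = 196 + 1 = 197

197


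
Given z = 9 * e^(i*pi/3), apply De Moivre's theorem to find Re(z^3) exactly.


Step 1: By De Moivre's theorem, z^3 = 9^3 * e^(i*3*pi/3) = 729 * (cos(pi) + i*sin(pi))
Step 2: |z|^3 = 9^3 = 729
Step 3: The angle pi already lies in [0, 2*pi)
Step 4: cos(pi) = -1
Step 5: Re(z^3) = 729 * (-1) = -729

-729


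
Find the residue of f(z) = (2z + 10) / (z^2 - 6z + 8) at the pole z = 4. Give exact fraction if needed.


Step 1: Q(z) = z^2 - 6z + 8 = (z - 4)(z - 2)
Step 2: Q'(z) = 2z - 6
Step 3: Q'(4) = 2, P(4) = 18
Step 4: Res = P(4)/Q'(4) = 18/2 = 9

9


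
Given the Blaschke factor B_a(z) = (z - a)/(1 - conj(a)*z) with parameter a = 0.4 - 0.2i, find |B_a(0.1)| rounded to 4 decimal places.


Step 1: Numerator z0 - a = 0.1 - (0.4 - 0.2i) = -0.3 + 0.2i
Step 2: Denominator 1 - conj(a)*z0 = 1 - (0.4 + 0.2i)*0.1 = 0.96 - 0.02i
Step 3: |z0 - a|^2 = (-0.3)^2 + 0.2^2 = 0.13; |1 - conj(a)*z0|^2 = 0.96^2 + (-0.02)^2 = 0.922
Step 4: |B_a(0.1)| = sqrt(0.13 / 0.922) = sqrt(0.140998)
Step 5: = 0.3755

0.3755


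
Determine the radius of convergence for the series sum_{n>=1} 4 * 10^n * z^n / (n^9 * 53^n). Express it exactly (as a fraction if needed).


Step 1: General term a_n = 4 * 10^n / (n^9 * 53^n)
Step 2: By the root test, |a_n|^(1/n) = 4^(1/n) * 10 / (n^(9/n) * 53) -> 10/53 as n -> infinity (since 4^(1/n) -> 1 and n^(9/n) -> 1)
Step 3: R = 1/lim|a_n|^(1/n) = 53/10

53/10


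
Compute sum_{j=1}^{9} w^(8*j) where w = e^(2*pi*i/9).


Step 1: The sum sum_{j=1}^{n} w^(k*j) equals n if n | k, else 0.
Step 2: Here n = 9, k = 8
Step 3: Does n divide k? 9 | 8 -> False
Step 4: Sum = 0

0


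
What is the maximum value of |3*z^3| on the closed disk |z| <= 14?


Step 1: On |z| = 14, |f(z)| = 3 * |z|^3 = 3 * 14^3
Step 2: By maximum modulus principle, maximum is on boundary.
Step 3: Maximum = 3 * 2744 = 8232

8232


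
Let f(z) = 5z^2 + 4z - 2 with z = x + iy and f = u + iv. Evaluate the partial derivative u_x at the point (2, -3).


Step 1: f(z) = 5(x+iy)^2 + 4(x+iy) - 2
Step 2: u = 5(x^2 - y^2) + 4x - 2
Step 3: u_x = 10x + 4
Step 4: At (2, -3): u_x = 20 + 4 = 24

24


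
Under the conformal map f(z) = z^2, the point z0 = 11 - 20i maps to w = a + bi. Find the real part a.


Step 1: z0 = 11 - 20i
Step 2: z0^2 = 11^2 - (-20)^2 - 440i
Step 3: real part = 121 - 400 = -279

-279


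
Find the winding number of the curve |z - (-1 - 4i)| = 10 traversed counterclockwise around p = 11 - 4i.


Step 1: Center c = (-1, -4), radius = 10
Step 2: |p - c|^2 = 12^2 + 0^2 = 144
Step 3: r^2 = 100
Step 4: |p-c| > r so winding number = 0

0


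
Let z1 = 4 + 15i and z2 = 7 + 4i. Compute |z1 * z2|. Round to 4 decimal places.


Step 1: |z1| = sqrt(4^2 + 15^2) = sqrt(241)
Step 2: |z2| = sqrt(7^2 + 4^2) = sqrt(65)
Step 3: |z1*z2| = |z1|*|z2| = sqrt(241) * sqrt(65) = sqrt(241 * 65) = sqrt(15665)
Step 4: = 125.1599

125.1599


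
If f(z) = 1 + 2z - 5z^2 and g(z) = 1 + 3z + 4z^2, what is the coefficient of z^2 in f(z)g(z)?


Step 1: z^2 term in f*g comes from: (1)*(4z^2) + (2z)*(3z) + (-5z^2)*(1)
Step 2: = 4 + 6 - 5
Step 3: = 5

5


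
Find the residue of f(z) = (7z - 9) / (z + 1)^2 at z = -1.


Step 1: Pole of order 2 at z = -1
Step 2: Res = lim d/dz [(z + 1)^2 * f(z)] as z -> -1
Step 3: (z + 1)^2 * f(z) = 7z - 9
Step 4: d/dz[7z - 9] = 7

7


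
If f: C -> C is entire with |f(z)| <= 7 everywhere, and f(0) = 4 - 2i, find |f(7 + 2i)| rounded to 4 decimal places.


Step 1: By Liouville's theorem, a bounded entire function is constant.
Step 2: f(z) = f(0) = 4 - 2i for all z.
Step 3: |f(w)| = |4 - 2i| = sqrt(16 + 4)
Step 4: = 4.4721

4.4721


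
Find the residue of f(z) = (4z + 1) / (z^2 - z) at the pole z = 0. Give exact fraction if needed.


Step 1: Q(z) = z^2 - z = (z)(z - 1)
Step 2: Q'(z) = 2z - 1
Step 3: Q'(0) = -1, P(0) = 1
Step 4: Res = P(0)/Q'(0) = 1/(-1) = -1

-1


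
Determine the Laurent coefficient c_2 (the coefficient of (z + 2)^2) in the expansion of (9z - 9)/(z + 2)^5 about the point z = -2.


Step 1: Write the numerator in powers of (z + 2): 9z - 9 = 9(z + 2) + (9*(-2) - 9) = 9(z + 2) - 27
Step 2: Divide by (z + 2)^5: f(z) = -27(z + 2)^(-5) + 9(z + 2)^(-4)
Step 3: This finite sum is the Laurent series of f about z = -2.
Step 4: Only the powers -5 and -4 appear, so the coefficient of (z + 2)^2 = 0

0


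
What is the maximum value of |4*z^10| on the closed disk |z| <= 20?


Step 1: On |z| = 20, |f(z)| = 4 * |z|^10 = 4 * 20^10
Step 2: By maximum modulus principle, maximum is on boundary.
Step 3: Maximum = 4 * 10240000000000 = 40960000000000

40960000000000


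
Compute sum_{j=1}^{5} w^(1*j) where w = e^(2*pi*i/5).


Step 1: The sum sum_{j=1}^{n} w^(k*j) equals n if n | k, else 0.
Step 2: Here n = 5, k = 1
Step 3: Does n divide k? 5 | 1 -> False
Step 4: Sum = 0

0


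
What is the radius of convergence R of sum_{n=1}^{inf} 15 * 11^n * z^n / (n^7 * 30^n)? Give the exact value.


Step 1: General term a_n = 15 * 11^n / (n^7 * 30^n)
Step 2: By the root test, |a_n|^(1/n) = 15^(1/n) * 11 / (n^(7/n) * 30) -> 11/30 as n -> infinity (since 15^(1/n) -> 1 and n^(7/n) -> 1)
Step 3: R = 1/lim|a_n|^(1/n) = 30/11

30/11


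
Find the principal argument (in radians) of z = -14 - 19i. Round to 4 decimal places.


Step 1: z = -14 - 19i
Step 2: arg(z) = atan2(-19, -14)
Step 3: arg(z) = -2.2058

-2.2058


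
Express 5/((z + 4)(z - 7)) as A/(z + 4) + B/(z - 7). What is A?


Step 1: Multiply both sides by (z + 4) and set z = -4
Step 2: A = 5 / (-4 - 7)
Step 3: A = 5 / (-11)
Step 4: A = -5/11

-5/11


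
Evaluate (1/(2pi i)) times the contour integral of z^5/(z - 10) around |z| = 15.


Step 1: f(z) = z^5, a = 10 is inside |z| = 15
Step 2: By Cauchy integral formula: (1/(2pi*i)) * integral = f(a)
Step 3: f(10) = 10^5 = 100000

100000


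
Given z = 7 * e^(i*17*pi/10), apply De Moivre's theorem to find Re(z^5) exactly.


Step 1: By De Moivre's theorem, z^5 = 7^5 * e^(i*5*17*pi/10) = 16807 * (cos(17*pi/2) + i*sin(17*pi/2))
Step 2: |z|^5 = 7^5 = 16807
Step 3: Reduce the angle mod 2*pi: 17*pi/2 - 8*pi = pi/2
Step 4: cos(pi/2) = 0
Step 5: Re(z^5) = 16807 * 0 = 0

0


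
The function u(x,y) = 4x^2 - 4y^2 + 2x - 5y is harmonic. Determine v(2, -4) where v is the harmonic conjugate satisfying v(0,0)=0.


Step 1: v_x = -u_y = 8y + 5
Step 2: v_y = u_x = 8x + 2
Step 3: v = 8xy + 5x + 2y + C
Step 4: v(0,0) = 0 => C = 0
Step 5: v(2, -4) = -62

-62


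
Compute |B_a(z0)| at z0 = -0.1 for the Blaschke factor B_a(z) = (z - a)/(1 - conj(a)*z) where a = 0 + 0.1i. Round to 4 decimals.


Step 1: Numerator z0 - a = -0.1 - (0 + 0.1i) = -0.1 - 0.1i
Step 2: Denominator 1 - conj(a)*z0 = 1 - (0 - 0.1i)*(-0.1) = 1 - 0.01i
Step 3: |z0 - a|^2 = (-0.1)^2 + (-0.1)^2 = 0.02; |1 - conj(a)*z0|^2 = 1^2 + (-0.01)^2 = 1.0001
Step 4: |B_a(-0.1)| = sqrt(0.02 / 1.0001) = sqrt(0.019998)
Step 5: = 0.1414

0.1414


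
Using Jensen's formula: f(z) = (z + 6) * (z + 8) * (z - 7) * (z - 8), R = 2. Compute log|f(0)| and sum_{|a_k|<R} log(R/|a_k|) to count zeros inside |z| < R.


Jensen's formula: (1/2pi)*integral log|f(Re^it)|dt = log|f(0)| + sum_{|a_k|<R} log(R/|a_k|)
Step 1: f(0) = 6 * 8 * (-7) * (-8) = 2688
Step 2: log|f(0)| = log|-6| + log|-8| + log|7| + log|8| = 7.8966
Step 3: Zeros inside |z| < 2: none
Step 4: Jensen sum = (empty sum) = 0
Step 5: n(R) = number of terms in the Jensen sum = count of zeros inside |z| < 2 = 0

0


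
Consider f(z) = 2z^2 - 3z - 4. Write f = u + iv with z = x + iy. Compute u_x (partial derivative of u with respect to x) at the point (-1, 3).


Step 1: f(z) = 2(x+iy)^2 - 3(x+iy) - 4
Step 2: u = 2(x^2 - y^2) - 3x - 4
Step 3: u_x = 4x - 3
Step 4: At (-1, 3): u_x = -4 - 3 = -7

-7


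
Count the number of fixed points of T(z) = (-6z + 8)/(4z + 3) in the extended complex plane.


Step 1: Fixed points satisfy T(z) = z
Step 2: 4z^2 + 9z - 8 = 0
Step 3: Discriminant = 9^2 - 4*4*(-8) = 209
Step 4: Number of fixed points = 2

2


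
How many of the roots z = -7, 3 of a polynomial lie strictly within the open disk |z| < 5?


Step 1: Check each root:
  z = -7: |-7| = 7 >= 5
  z = 3: |3| = 3 < 5
Step 2: Count = 1

1


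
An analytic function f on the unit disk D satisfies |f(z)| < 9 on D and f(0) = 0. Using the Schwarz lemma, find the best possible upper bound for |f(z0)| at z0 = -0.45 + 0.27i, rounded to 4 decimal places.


Step 1: g = f/9 maps D -> D with g(0) = 0, so by the Schwarz lemma |g(z)| <= |z|, i.e. |f(z)| <= 9|z|; this is sharp (f(z) = 9z).
Step 2: |z0|^2 = (-0.45)^2 + 0.27^2 = 0.2754
Step 3: |z0| = sqrt(0.2754) = 0.524786
Step 4: Best bound = 9 * |z0| = 9 * 0.524786 = 4.7231

4.7231


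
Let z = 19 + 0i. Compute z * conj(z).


Step 1: conj(z) = 19 - 0i
Step 2: z * conj(z) = 19^2 + 0^2
Step 3: = 361 + 0 = 361

361


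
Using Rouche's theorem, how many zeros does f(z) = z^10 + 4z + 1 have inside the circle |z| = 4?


Step 1: On |z| = 4 the three terms have sizes |z^10| = 4^10 = 1048576, |4z| = 4*4 = 16, |1| = 1
Step 2: The dominant term is g(z) = z^10; let h(z) = 4z + 1 so f = g + h
Step 3: On |z| = 4: |g| = 1048576 and |h| <= 16 + 1 = 17
Step 4: Since 1048576 > 17, |h| < |g| on |z| = 4, so by Rouche f has the same number of zeros as g inside |z| < 4
Step 5: g(z) = z^10 has 10 zeros (all at the origin) inside |z| < 4. Answer = 10

10


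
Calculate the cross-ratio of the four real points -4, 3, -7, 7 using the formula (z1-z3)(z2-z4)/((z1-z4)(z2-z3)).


Step 1: (z1-z3)(z2-z4) = 3 * (-4) = -12
Step 2: (z1-z4)(z2-z3) = (-11) * 10 = -110
Step 3: Cross-ratio = 12/110 = 6/55

6/55


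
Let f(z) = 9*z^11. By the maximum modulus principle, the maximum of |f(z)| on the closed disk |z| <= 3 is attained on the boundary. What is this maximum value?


Step 1: On |z| = 3, |f(z)| = 9 * |z|^11 = 9 * 3^11
Step 2: By maximum modulus principle, maximum is on boundary.
Step 3: Maximum = 9 * 177147 = 1594323

1594323


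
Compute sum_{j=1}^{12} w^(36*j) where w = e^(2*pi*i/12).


Step 1: The sum sum_{j=1}^{n} w^(k*j) equals n if n | k, else 0.
Step 2: Here n = 12, k = 36
Step 3: Does n divide k? 12 | 36 -> True
Step 4: Sum = 12

12


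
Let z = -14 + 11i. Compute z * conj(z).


Step 1: conj(z) = -14 - 11i
Step 2: z * conj(z) = (-14)^2 + 11^2
Step 3: = 196 + 121 = 317

317


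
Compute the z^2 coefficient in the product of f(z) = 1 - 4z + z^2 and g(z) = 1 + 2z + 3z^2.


Step 1: z^2 term in f*g comes from: (1)*(3z^2) + (-4z)*(2z) + (z^2)*(1)
Step 2: = 3 - 8 + 1
Step 3: = -4

-4


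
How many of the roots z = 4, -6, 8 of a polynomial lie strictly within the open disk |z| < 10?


Step 1: Check each root:
  z = 4: |4| = 4 < 10
  z = -6: |-6| = 6 < 10
  z = 8: |8| = 8 < 10
Step 2: Count = 3

3


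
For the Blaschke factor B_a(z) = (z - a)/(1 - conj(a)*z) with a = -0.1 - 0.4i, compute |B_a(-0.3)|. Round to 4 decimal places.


Step 1: Numerator z0 - a = -0.3 - (-0.1 - 0.4i) = -0.2 + 0.4i
Step 2: Denominator 1 - conj(a)*z0 = 1 - (-0.1 + 0.4i)*(-0.3) = 0.97 + 0.12i
Step 3: |z0 - a|^2 = (-0.2)^2 + 0.4^2 = 0.2; |1 - conj(a)*z0|^2 = 0.97^2 + 0.12^2 = 0.9553
Step 4: |B_a(-0.3)| = sqrt(0.2 / 0.9553) = sqrt(0.209358)
Step 5: = 0.4576

0.4576


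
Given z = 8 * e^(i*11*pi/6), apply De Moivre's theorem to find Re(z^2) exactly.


Step 1: By De Moivre's theorem, z^2 = 8^2 * e^(i*2*11*pi/6) = 64 * (cos(11*pi/3) + i*sin(11*pi/3))
Step 2: |z|^2 = 8^2 = 64
Step 3: Reduce the angle mod 2*pi: 11*pi/3 - 2*pi = 5*pi/3
Step 4: cos(5*pi/3) = 1/2
Step 5: Re(z^2) = 64 * 1/2 = 32

32


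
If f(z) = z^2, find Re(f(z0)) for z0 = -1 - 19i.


Step 1: z0 = -1 - 19i
Step 2: z0^2 = (-1)^2 - (-19)^2 + 38i
Step 3: real part = 1 - 361 = -360

-360


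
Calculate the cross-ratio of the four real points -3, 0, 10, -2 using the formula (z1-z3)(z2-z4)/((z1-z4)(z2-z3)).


Step 1: (z1-z3)(z2-z4) = (-13) * 2 = -26
Step 2: (z1-z4)(z2-z3) = (-1) * (-10) = 10
Step 3: Cross-ratio = -26/10 = -13/5

-13/5


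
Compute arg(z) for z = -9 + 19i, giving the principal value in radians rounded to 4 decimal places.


Step 1: z = -9 + 19i
Step 2: arg(z) = atan2(19, -9)
Step 3: arg(z) = 2.0132

2.0132


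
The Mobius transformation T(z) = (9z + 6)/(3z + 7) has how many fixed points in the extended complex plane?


Step 1: Fixed points satisfy T(z) = z
Step 2: 3z^2 - 2z - 6 = 0
Step 3: Discriminant = (-2)^2 - 4*3*(-6) = 76
Step 4: Number of fixed points = 2

2


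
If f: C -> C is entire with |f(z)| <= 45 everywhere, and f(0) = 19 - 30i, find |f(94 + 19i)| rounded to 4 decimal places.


Step 1: By Liouville's theorem, a bounded entire function is constant.
Step 2: f(z) = f(0) = 19 - 30i for all z.
Step 3: |f(w)| = |19 - 30i| = sqrt(361 + 900)
Step 4: = 35.5106

35.5106


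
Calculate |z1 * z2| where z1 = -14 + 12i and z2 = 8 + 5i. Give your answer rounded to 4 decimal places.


Step 1: |z1| = sqrt((-14)^2 + 12^2) = sqrt(340)
Step 2: |z2| = sqrt(8^2 + 5^2) = sqrt(89)
Step 3: |z1*z2| = |z1|*|z2| = sqrt(340) * sqrt(89) = sqrt(340 * 89) = sqrt(30260)
Step 4: = 173.954

173.954


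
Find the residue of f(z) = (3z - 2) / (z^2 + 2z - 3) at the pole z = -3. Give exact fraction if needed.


Step 1: Q(z) = z^2 + 2z - 3 = (z + 3)(z - 1)
Step 2: Q'(z) = 2z + 2
Step 3: Q'(-3) = -4, P(-3) = -11
Step 4: Res = P(-3)/Q'(-3) = -11/(-4) = 11/4

11/4


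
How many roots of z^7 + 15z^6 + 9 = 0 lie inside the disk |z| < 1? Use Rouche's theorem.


Step 1: On |z| = 1 the three terms have sizes |z^7| = 1^7 = 1, |15z^6| = 15*1^6 = 15, |9| = 9
Step 2: The dominant term is g(z) = 15z^6; let h(z) = z^7 + 9 so f = g + h
Step 3: On |z| = 1: |g| = 15 and |h| <= 1 + 9 = 10
Step 4: Since 15 > 10, |h| < |g| on |z| = 1, so by Rouche f has the same number of zeros as g inside |z| < 1
Step 5: g(z) = 15z^6 has 6 zeros (at the origin, multiplicity 6) inside |z| < 1. Answer = 6

6


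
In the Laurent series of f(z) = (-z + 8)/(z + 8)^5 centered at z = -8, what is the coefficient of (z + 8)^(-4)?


Step 1: Write the numerator in powers of (z + 8): -z + 8 = -(z + 8) + (-1*(-8) + 8) = -(z + 8) + 16
Step 2: Divide by (z + 8)^5: f(z) = 16(z + 8)^(-5) - (z + 8)^(-4)
Step 3: This finite sum is the Laurent series of f about z = -8.
Step 4: Coefficient of (z + 8)^(-4) = coefficient of (z + 8) in the re-centred numerator = -1

-1


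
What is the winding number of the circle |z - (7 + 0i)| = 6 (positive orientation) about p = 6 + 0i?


Step 1: Center c = (7, 0), radius = 6
Step 2: |p - c|^2 = (-1)^2 + 0^2 = 1
Step 3: r^2 = 36
Step 4: |p-c| < r so winding number = 1

1


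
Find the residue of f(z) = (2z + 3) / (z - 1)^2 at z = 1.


Step 1: Pole of order 2 at z = 1
Step 2: Res = lim d/dz [(z - 1)^2 * f(z)] as z -> 1
Step 3: (z - 1)^2 * f(z) = 2z + 3
Step 4: d/dz[2z + 3] = 2

2


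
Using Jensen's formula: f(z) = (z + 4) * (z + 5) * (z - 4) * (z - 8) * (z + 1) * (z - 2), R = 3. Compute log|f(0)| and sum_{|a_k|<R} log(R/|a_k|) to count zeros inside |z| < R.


Jensen's formula: (1/2pi)*integral log|f(Re^it)|dt = log|f(0)| + sum_{|a_k|<R} log(R/|a_k|)
Step 1: f(0) = 4 * 5 * (-4) * (-8) * 1 * (-2) = -1280
Step 2: log|f(0)| = log|-4| + log|-5| + log|4| + log|8| + log|-1| + log|2| = 7.1546
Step 3: Zeros inside |z| < 3: -1, 2
Step 4: Jensen sum = log(3/1) + log(3/2) = 1.5041
Step 5: n(R) = number of terms in the Jensen sum = count of zeros inside |z| < 3 = 2

2


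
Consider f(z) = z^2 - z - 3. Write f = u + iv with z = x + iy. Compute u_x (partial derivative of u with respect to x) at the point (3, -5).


Step 1: f(z) = (x+iy)^2 - (x+iy) - 3
Step 2: u = (x^2 - y^2) - x - 3
Step 3: u_x = 2x - 1
Step 4: At (3, -5): u_x = 6 - 1 = 5

5


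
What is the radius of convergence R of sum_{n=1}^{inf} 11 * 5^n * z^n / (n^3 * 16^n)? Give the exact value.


Step 1: General term a_n = 11 * 5^n / (n^3 * 16^n)
Step 2: By the root test, |a_n|^(1/n) = 11^(1/n) * 5 / (n^(3/n) * 16) -> 5/16 as n -> infinity (since 11^(1/n) -> 1 and n^(3/n) -> 1)
Step 3: R = 1/lim|a_n|^(1/n) = 16/5

16/5


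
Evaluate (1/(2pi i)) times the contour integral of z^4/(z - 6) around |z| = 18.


Step 1: f(z) = z^4, a = 6 is inside |z| = 18
Step 2: By Cauchy integral formula: (1/(2pi*i)) * integral = f(a)
Step 3: f(6) = 6^4 = 1296

1296


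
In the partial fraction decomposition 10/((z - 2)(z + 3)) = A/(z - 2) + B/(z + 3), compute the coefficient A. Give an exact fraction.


Step 1: Multiply both sides by (z - 2) and set z = 2
Step 2: A = 10 / (2 + 3)
Step 3: A = 10 / 5
Step 4: A = 2

2


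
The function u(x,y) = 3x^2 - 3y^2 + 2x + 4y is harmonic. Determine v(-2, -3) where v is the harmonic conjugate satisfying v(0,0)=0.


Step 1: v_x = -u_y = 6y - 4
Step 2: v_y = u_x = 6x + 2
Step 3: v = 6xy - 4x + 2y + C
Step 4: v(0,0) = 0 => C = 0
Step 5: v(-2, -3) = 38

38


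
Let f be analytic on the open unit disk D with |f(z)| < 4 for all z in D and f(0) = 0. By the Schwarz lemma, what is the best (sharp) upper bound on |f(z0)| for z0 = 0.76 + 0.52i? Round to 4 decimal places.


Step 1: g = f/4 maps D -> D with g(0) = 0, so by the Schwarz lemma |g(z)| <= |z|, i.e. |f(z)| <= 4|z|; this is sharp (f(z) = 4z).
Step 2: |z0|^2 = 0.76^2 + 0.52^2 = 0.848
Step 3: |z0| = sqrt(0.848) = 0.920869
Step 4: Best bound = 4 * |z0| = 4 * 0.920869 = 3.6835

3.6835


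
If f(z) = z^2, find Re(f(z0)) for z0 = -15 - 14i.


Step 1: z0 = -15 - 14i
Step 2: z0^2 = (-15)^2 - (-14)^2 + 420i
Step 3: real part = 225 - 196 = 29

29


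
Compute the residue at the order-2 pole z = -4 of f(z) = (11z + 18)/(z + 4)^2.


Step 1: Pole of order 2 at z = -4
Step 2: Res = lim d/dz [(z + 4)^2 * f(z)] as z -> -4
Step 3: (z + 4)^2 * f(z) = 11z + 18
Step 4: d/dz[11z + 18] = 11

11


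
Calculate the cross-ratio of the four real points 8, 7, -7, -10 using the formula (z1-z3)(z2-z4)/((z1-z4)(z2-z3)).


Step 1: (z1-z3)(z2-z4) = 15 * 17 = 255
Step 2: (z1-z4)(z2-z3) = 18 * 14 = 252
Step 3: Cross-ratio = 255/252 = 85/84

85/84


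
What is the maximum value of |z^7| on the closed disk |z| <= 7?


Step 1: On |z| = 7, |f(z)| = |z|^7 = 7^7
Step 2: By maximum modulus principle, maximum is on boundary.
Step 3: Maximum = 823543 = 823543

823543


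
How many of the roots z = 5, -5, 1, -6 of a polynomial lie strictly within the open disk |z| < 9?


Step 1: Check each root:
  z = 5: |5| = 5 < 9
  z = -5: |-5| = 5 < 9
  z = 1: |1| = 1 < 9
  z = -6: |-6| = 6 < 9
Step 2: Count = 4

4


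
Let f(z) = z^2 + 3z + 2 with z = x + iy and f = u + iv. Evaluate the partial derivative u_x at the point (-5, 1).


Step 1: f(z) = (x+iy)^2 + 3(x+iy) + 2
Step 2: u = (x^2 - y^2) + 3x + 2
Step 3: u_x = 2x + 3
Step 4: At (-5, 1): u_x = -10 + 3 = -7

-7


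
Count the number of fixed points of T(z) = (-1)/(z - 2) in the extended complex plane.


Step 1: Fixed points satisfy T(z) = z
Step 2: z^2 - 2z + 1 = 0
Step 3: Discriminant = (-2)^2 - 4*1*1 = 0
Step 4: Number of fixed points = 1

1


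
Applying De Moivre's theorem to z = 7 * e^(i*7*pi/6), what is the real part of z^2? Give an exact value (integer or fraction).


Step 1: By De Moivre's theorem, z^2 = 7^2 * e^(i*2*7*pi/6) = 49 * (cos(7*pi/3) + i*sin(7*pi/3))
Step 2: |z|^2 = 7^2 = 49
Step 3: Reduce the angle mod 2*pi: 7*pi/3 - 2*pi = pi/3
Step 4: cos(pi/3) = 1/2
Step 5: Re(z^2) = 49 * 1/2 = 49/2

49/2


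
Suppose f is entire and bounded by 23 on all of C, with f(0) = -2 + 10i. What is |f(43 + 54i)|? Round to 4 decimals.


Step 1: By Liouville's theorem, a bounded entire function is constant.
Step 2: f(z) = f(0) = -2 + 10i for all z.
Step 3: |f(w)| = |-2 + 10i| = sqrt(4 + 100)
Step 4: = 10.198

10.198


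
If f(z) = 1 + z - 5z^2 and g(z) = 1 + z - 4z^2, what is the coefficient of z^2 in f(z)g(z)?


Step 1: z^2 term in f*g comes from: (1)*(-4z^2) + (z)*(z) + (-5z^2)*(1)
Step 2: = -4 + 1 - 5
Step 3: = -8

-8


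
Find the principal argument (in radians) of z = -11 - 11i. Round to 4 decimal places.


Step 1: z = -11 - 11i
Step 2: arg(z) = atan2(-11, -11)
Step 3: arg(z) = -2.3562

-2.3562


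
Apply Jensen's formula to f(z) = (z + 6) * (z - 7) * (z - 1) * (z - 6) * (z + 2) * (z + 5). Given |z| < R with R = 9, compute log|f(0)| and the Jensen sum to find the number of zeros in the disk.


Jensen's formula: (1/2pi)*integral log|f(Re^it)|dt = log|f(0)| + sum_{|a_k|<R} log(R/|a_k|)
Step 1: f(0) = 6 * (-7) * (-1) * (-6) * 2 * 5 = -2520
Step 2: log|f(0)| = log|-6| + log|7| + log|1| + log|6| + log|-2| + log|-5| = 7.832
Step 3: Zeros inside |z| < 9: -6, 7, 1, 6, -2, -5
Step 4: Jensen sum = log(9/6) + log(9/7) + log(9/1) + log(9/6) + log(9/2) + log(9/5) = 5.3513
Step 5: n(R) = number of terms in the Jensen sum = count of zeros inside |z| < 9 = 6

6


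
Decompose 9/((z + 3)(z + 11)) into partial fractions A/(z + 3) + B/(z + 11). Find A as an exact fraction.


Step 1: Multiply both sides by (z + 3) and set z = -3
Step 2: A = 9 / (-3 + 11)
Step 3: A = 9 / 8
Step 4: A = 9/8

9/8


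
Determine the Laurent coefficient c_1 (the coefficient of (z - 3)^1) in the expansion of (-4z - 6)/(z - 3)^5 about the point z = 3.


Step 1: Write the numerator in powers of (z - 3): -4z - 6 = -4(z - 3) + (-4*3 - 6) = -4(z - 3) - 18
Step 2: Divide by (z - 3)^5: f(z) = -18(z - 3)^(-5) - 4(z - 3)^(-4)
Step 3: This finite sum is the Laurent series of f about z = 3.
Step 4: Only the powers -5 and -4 appear, so the coefficient of (z - 3)^1 = 0

0


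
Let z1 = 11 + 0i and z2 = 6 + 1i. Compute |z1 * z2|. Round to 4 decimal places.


Step 1: |z1| = sqrt(11^2 + 0^2) = sqrt(121)
Step 2: |z2| = sqrt(6^2 + 1^2) = sqrt(37)
Step 3: |z1*z2| = |z1|*|z2| = sqrt(121) * sqrt(37) = sqrt(121 * 37) = sqrt(4477)
Step 4: = 66.9104

66.9104


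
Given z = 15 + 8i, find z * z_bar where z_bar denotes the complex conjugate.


Step 1: conj(z) = 15 - 8i
Step 2: z * conj(z) = 15^2 + 8^2
Step 3: = 225 + 64 = 289

289


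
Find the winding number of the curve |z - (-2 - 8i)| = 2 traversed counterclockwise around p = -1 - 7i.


Step 1: Center c = (-2, -8), radius = 2
Step 2: |p - c|^2 = 1^2 + 1^2 = 2
Step 3: r^2 = 4
Step 4: |p-c| < r so winding number = 1

1


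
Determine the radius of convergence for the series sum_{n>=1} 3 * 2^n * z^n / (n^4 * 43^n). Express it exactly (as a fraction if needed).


Step 1: General term a_n = 3 * 2^n / (n^4 * 43^n)
Step 2: By the root test, |a_n|^(1/n) = 3^(1/n) * 2 / (n^(4/n) * 43) -> 2/43 as n -> infinity (since 3^(1/n) -> 1 and n^(4/n) -> 1)
Step 3: R = 1/lim|a_n|^(1/n) = 43/2

43/2


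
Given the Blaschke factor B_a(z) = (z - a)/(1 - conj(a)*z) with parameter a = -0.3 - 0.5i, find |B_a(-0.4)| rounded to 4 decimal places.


Step 1: Numerator z0 - a = -0.4 - (-0.3 - 0.5i) = -0.1 + 0.5i
Step 2: Denominator 1 - conj(a)*z0 = 1 - (-0.3 + 0.5i)*(-0.4) = 0.88 + 0.2i
Step 3: |z0 - a|^2 = (-0.1)^2 + 0.5^2 = 0.26; |1 - conj(a)*z0|^2 = 0.88^2 + 0.2^2 = 0.8144
Step 4: |B_a(-0.4)| = sqrt(0.26 / 0.8144) = sqrt(0.319253)
Step 5: = 0.565

0.565


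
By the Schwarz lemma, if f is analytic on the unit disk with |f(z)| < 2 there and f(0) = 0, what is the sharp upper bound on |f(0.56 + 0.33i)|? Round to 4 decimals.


Step 1: g = f/2 maps D -> D with g(0) = 0, so by the Schwarz lemma |g(z)| <= |z|, i.e. |f(z)| <= 2|z|; this is sharp (f(z) = 2z).
Step 2: |z0|^2 = 0.56^2 + 0.33^2 = 0.4225
Step 3: |z0| = sqrt(0.4225) = 0.65
Step 4: Best bound = 2 * |z0| = 2 * 0.65 = 1.3

1.3


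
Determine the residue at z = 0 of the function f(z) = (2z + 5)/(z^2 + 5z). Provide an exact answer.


Step 1: Q(z) = z^2 + 5z = (z)(z + 5)
Step 2: Q'(z) = 2z + 5
Step 3: Q'(0) = 5, P(0) = 5
Step 4: Res = P(0)/Q'(0) = 5/5 = 1

1


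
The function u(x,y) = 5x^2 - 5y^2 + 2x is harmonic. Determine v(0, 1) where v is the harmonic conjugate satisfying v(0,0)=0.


Step 1: v_x = -u_y = 10y + 0
Step 2: v_y = u_x = 10x + 2
Step 3: v = 10xy + 2y + C
Step 4: v(0,0) = 0 => C = 0
Step 5: v(0, 1) = 2

2


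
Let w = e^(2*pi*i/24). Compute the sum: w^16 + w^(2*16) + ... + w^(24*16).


Step 1: The sum sum_{j=1}^{n} w^(k*j) equals n if n | k, else 0.
Step 2: Here n = 24, k = 16
Step 3: Does n divide k? 24 | 16 -> False
Step 4: Sum = 0

0


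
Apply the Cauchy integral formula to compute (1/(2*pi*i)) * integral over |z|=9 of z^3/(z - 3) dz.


Step 1: f(z) = z^3, a = 3 is inside |z| = 9
Step 2: By Cauchy integral formula: (1/(2pi*i)) * integral = f(a)
Step 3: f(3) = 3^3 = 27

27


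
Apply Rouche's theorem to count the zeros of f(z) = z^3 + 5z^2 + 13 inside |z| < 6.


Step 1: On |z| = 6 the three terms have sizes |z^3| = 6^3 = 216, |5z^2| = 5*6^2 = 180, |13| = 13
Step 2: The dominant term is g(z) = z^3; let h(z) = 5z^2 + 13 so f = g + h
Step 3: On |z| = 6: |g| = 216 and |h| <= 180 + 13 = 193
Step 4: Since 216 > 193, |h| < |g| on |z| = 6, so by Rouche f has the same number of zeros as g inside |z| < 6
Step 5: g(z) = z^3 has 3 zeros (all at the origin) inside |z| < 6. Answer = 3

3


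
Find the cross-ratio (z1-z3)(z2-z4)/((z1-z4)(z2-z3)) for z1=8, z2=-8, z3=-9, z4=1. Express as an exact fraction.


Step 1: (z1-z3)(z2-z4) = 17 * (-9) = -153
Step 2: (z1-z4)(z2-z3) = 7 * 1 = 7
Step 3: Cross-ratio = -153/7 = -153/7

-153/7


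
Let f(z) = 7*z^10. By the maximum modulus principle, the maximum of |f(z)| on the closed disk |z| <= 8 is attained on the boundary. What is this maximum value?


Step 1: On |z| = 8, |f(z)| = 7 * |z|^10 = 7 * 8^10
Step 2: By maximum modulus principle, maximum is on boundary.
Step 3: Maximum = 7 * 1073741824 = 7516192768

7516192768


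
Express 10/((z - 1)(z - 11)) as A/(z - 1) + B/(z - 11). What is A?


Step 1: Multiply both sides by (z - 1) and set z = 1
Step 2: A = 10 / (1 - 11)
Step 3: A = 10 / (-10)
Step 4: A = -1

-1


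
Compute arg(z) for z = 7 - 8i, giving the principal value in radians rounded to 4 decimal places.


Step 1: z = 7 - 8i
Step 2: arg(z) = atan2(-8, 7)
Step 3: arg(z) = -0.852

-0.852


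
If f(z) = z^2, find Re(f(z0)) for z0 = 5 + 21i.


Step 1: z0 = 5 + 21i
Step 2: z0^2 = 5^2 - 21^2 + 210i
Step 3: real part = 25 - 441 = -416

-416


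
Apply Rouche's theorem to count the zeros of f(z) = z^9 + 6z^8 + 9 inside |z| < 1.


Step 1: On |z| = 1 the three terms have sizes |z^9| = 1^9 = 1, |6z^8| = 6*1^8 = 6, |9| = 9
Step 2: The dominant term is g(z) = 9; let h(z) = z^9 + 6z^8 so f = g + h
Step 3: On |z| = 1: |g| = 9 and |h| <= 1 + 6 = 7
Step 4: Since 9 > 7, |h| < |g| on |z| = 1, so by Rouche f has the same number of zeros as g inside |z| < 1
Step 5: g(z) = 9 is a nonzero constant with no zeros inside |z| < 1. Answer = 0

0


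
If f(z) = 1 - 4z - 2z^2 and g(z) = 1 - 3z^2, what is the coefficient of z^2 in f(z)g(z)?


Step 1: z^2 term in f*g comes from: (1)*(-3z^2) + (-4z)*(0) + (-2z^2)*(1)
Step 2: = -3 + 0 - 2
Step 3: = -5

-5


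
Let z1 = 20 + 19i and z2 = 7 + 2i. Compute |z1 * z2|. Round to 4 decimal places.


Step 1: |z1| = sqrt(20^2 + 19^2) = sqrt(761)
Step 2: |z2| = sqrt(7^2 + 2^2) = sqrt(53)
Step 3: |z1*z2| = |z1|*|z2| = sqrt(761) * sqrt(53) = sqrt(761 * 53) = sqrt(40333)
Step 4: = 200.8308

200.8308


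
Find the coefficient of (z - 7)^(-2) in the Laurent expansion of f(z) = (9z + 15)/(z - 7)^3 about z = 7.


Step 1: Write the numerator in powers of (z - 7): 9z + 15 = 9(z - 7) + (9*7 + 15) = 9(z - 7) + 78
Step 2: Divide by (z - 7)^3: f(z) = 78(z - 7)^(-3) + 9(z - 7)^(-2)
Step 3: This finite sum is the Laurent series of f about z = 7.
Step 4: Coefficient of (z - 7)^(-2) = coefficient of (z - 7) in the re-centred numerator = 9

9


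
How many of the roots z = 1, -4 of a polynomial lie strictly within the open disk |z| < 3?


Step 1: Check each root:
  z = 1: |1| = 1 < 3
  z = -4: |-4| = 4 >= 3
Step 2: Count = 1

1


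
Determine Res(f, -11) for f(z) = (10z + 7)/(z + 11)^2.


Step 1: Pole of order 2 at z = -11
Step 2: Res = lim d/dz [(z + 11)^2 * f(z)] as z -> -11
Step 3: (z + 11)^2 * f(z) = 10z + 7
Step 4: d/dz[10z + 7] = 10

10


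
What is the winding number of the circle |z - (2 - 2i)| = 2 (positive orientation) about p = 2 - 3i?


Step 1: Center c = (2, -2), radius = 2
Step 2: |p - c|^2 = 0^2 + (-1)^2 = 1
Step 3: r^2 = 4
Step 4: |p-c| < r so winding number = 1

1


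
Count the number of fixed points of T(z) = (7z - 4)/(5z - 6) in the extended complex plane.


Step 1: Fixed points satisfy T(z) = z
Step 2: 5z^2 - 13z + 4 = 0
Step 3: Discriminant = (-13)^2 - 4*5*4 = 89
Step 4: Number of fixed points = 2

2


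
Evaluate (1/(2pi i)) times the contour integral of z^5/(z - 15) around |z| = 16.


Step 1: f(z) = z^5, a = 15 is inside |z| = 16
Step 2: By Cauchy integral formula: (1/(2pi*i)) * integral = f(a)
Step 3: f(15) = 15^5 = 759375

759375


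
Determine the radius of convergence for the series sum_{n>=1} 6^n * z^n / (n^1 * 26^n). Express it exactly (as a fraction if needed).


Step 1: General term a_n = 6^n / (n^1 * 26^n)
Step 2: By the root test, |a_n|^(1/n) = 6 / (n^(1/n) * 26) -> 6/26 as n -> infinity (since n^(1/n) -> 1)
Step 3: R = 1/lim|a_n|^(1/n) = 26/6 = 13/3

13/3


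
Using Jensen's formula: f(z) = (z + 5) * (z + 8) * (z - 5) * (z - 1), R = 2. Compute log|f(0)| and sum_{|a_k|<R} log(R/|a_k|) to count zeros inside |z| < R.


Jensen's formula: (1/2pi)*integral log|f(Re^it)|dt = log|f(0)| + sum_{|a_k|<R} log(R/|a_k|)
Step 1: f(0) = 5 * 8 * (-5) * (-1) = 200
Step 2: log|f(0)| = log|-5| + log|-8| + log|5| + log|1| = 5.2983
Step 3: Zeros inside |z| < 2: 1
Step 4: Jensen sum = log(2/1) = 0.6931
Step 5: n(R) = number of terms in the Jensen sum = count of zeros inside |z| < 2 = 1

1


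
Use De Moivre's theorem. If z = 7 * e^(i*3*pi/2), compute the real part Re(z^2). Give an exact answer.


Step 1: By De Moivre's theorem, z^2 = 7^2 * e^(i*2*3*pi/2) = 49 * (cos(3*pi) + i*sin(3*pi))
Step 2: |z|^2 = 7^2 = 49
Step 3: Reduce the angle mod 2*pi: 3*pi - 2*pi = pi
Step 4: cos(pi) = -1
Step 5: Re(z^2) = 49 * (-1) = -49

-49


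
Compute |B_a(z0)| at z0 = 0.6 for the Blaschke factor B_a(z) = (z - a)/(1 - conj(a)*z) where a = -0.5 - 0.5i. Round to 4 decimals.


Step 1: Numerator z0 - a = 0.6 - (-0.5 - 0.5i) = 1.1 + 0.5i
Step 2: Denominator 1 - conj(a)*z0 = 1 - (-0.5 + 0.5i)*0.6 = 1.3 - 0.3i
Step 3: |z0 - a|^2 = 1.1^2 + 0.5^2 = 1.46; |1 - conj(a)*z0|^2 = 1.3^2 + (-0.3)^2 = 1.78
Step 4: |B_a(0.6)| = sqrt(1.46 / 1.78) = sqrt(0.820225)
Step 5: = 0.9057

0.9057


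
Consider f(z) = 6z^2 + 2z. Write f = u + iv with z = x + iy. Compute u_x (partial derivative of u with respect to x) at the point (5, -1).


Step 1: f(z) = 6(x+iy)^2 + 2(x+iy) + 0
Step 2: u = 6(x^2 - y^2) + 2x + 0
Step 3: u_x = 12x + 2
Step 4: At (5, -1): u_x = 60 + 2 = 62

62


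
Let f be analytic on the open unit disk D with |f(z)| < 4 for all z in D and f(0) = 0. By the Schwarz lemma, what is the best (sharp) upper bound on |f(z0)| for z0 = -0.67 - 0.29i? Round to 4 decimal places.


Step 1: g = f/4 maps D -> D with g(0) = 0, so by the Schwarz lemma |g(z)| <= |z|, i.e. |f(z)| <= 4|z|; this is sharp (f(z) = 4z).
Step 2: |z0|^2 = (-0.67)^2 + (-0.29)^2 = 0.533
Step 3: |z0| = sqrt(0.533) = 0.730068
Step 4: Best bound = 4 * |z0| = 4 * 0.730068 = 2.9203

2.9203


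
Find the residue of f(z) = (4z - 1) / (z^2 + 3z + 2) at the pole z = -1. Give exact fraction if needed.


Step 1: Q(z) = z^2 + 3z + 2 = (z + 1)(z + 2)
Step 2: Q'(z) = 2z + 3
Step 3: Q'(-1) = 1, P(-1) = -5
Step 4: Res = P(-1)/Q'(-1) = -5/1 = -5

-5


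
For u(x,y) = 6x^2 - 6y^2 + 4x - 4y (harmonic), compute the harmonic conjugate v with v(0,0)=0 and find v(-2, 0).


Step 1: v_x = -u_y = 12y + 4
Step 2: v_y = u_x = 12x + 4
Step 3: v = 12xy + 4x + 4y + C
Step 4: v(0,0) = 0 => C = 0
Step 5: v(-2, 0) = -8

-8


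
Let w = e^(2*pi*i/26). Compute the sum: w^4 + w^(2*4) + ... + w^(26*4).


Step 1: The sum sum_{j=1}^{n} w^(k*j) equals n if n | k, else 0.
Step 2: Here n = 26, k = 4
Step 3: Does n divide k? 26 | 4 -> False
Step 4: Sum = 0

0


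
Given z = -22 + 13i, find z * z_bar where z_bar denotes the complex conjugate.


Step 1: conj(z) = -22 - 13i
Step 2: z * conj(z) = (-22)^2 + 13^2
Step 3: = 484 + 169 = 653

653


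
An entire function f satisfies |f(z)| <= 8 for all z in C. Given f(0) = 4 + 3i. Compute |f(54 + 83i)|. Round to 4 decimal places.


Step 1: By Liouville's theorem, a bounded entire function is constant.
Step 2: f(z) = f(0) = 4 + 3i for all z.
Step 3: |f(w)| = |4 + 3i| = sqrt(16 + 9)
Step 4: = 5.0

5.0


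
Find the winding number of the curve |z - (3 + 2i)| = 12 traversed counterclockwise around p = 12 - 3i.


Step 1: Center c = (3, 2), radius = 12
Step 2: |p - c|^2 = 9^2 + (-5)^2 = 106
Step 3: r^2 = 144
Step 4: |p-c| < r so winding number = 1

1


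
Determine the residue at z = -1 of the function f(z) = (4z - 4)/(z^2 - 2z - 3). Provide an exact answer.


Step 1: Q(z) = z^2 - 2z - 3 = (z + 1)(z - 3)
Step 2: Q'(z) = 2z - 2
Step 3: Q'(-1) = -4, P(-1) = -8
Step 4: Res = P(-1)/Q'(-1) = -8/(-4) = 2

2


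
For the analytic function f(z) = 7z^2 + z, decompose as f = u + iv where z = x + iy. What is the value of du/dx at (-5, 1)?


Step 1: f(z) = 7(x+iy)^2 + (x+iy) + 0
Step 2: u = 7(x^2 - y^2) + x + 0
Step 3: u_x = 14x + 1
Step 4: At (-5, 1): u_x = -70 + 1 = -69

-69


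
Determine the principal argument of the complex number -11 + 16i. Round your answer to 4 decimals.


Step 1: z = -11 + 16i
Step 2: arg(z) = atan2(16, -11)
Step 3: arg(z) = 2.1731

2.1731


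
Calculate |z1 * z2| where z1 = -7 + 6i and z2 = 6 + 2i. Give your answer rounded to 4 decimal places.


Step 1: |z1| = sqrt((-7)^2 + 6^2) = sqrt(85)
Step 2: |z2| = sqrt(6^2 + 2^2) = sqrt(40)
Step 3: |z1*z2| = |z1|*|z2| = sqrt(85) * sqrt(40) = sqrt(85 * 40) = sqrt(3400)
Step 4: = 58.3095

58.3095


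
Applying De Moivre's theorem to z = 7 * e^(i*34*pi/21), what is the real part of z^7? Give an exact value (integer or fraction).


Step 1: By De Moivre's theorem, z^7 = 7^7 * e^(i*7*34*pi/21) = 823543 * (cos(34*pi/3) + i*sin(34*pi/3))
Step 2: |z|^7 = 7^7 = 823543
Step 3: Reduce the angle mod 2*pi: 34*pi/3 - 10*pi = 4*pi/3
Step 4: cos(4*pi/3) = -1/2
Step 5: Re(z^7) = 823543 * (-1/2) = -823543/2

-823543/2


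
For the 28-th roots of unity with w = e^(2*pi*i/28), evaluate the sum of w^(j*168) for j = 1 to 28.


Step 1: The sum sum_{j=1}^{n} w^(k*j) equals n if n | k, else 0.
Step 2: Here n = 28, k = 168
Step 3: Does n divide k? 28 | 168 -> True
Step 4: Sum = 28

28


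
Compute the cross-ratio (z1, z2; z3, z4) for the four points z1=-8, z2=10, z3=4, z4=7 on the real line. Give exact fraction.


Step 1: (z1-z3)(z2-z4) = (-12) * 3 = -36
Step 2: (z1-z4)(z2-z3) = (-15) * 6 = -90
Step 3: Cross-ratio = 36/90 = 2/5

2/5


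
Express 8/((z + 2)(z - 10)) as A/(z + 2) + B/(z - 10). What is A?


Step 1: Multiply both sides by (z + 2) and set z = -2
Step 2: A = 8 / (-2 - 10)
Step 3: A = 8 / (-12)
Step 4: A = -2/3

-2/3


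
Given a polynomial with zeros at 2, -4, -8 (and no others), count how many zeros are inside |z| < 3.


Step 1: Check each root:
  z = 2: |2| = 2 < 3
  z = -4: |-4| = 4 >= 3
  z = -8: |-8| = 8 >= 3
Step 2: Count = 1

1


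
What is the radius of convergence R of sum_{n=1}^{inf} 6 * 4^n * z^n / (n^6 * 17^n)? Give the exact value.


Step 1: General term a_n = 6 * 4^n / (n^6 * 17^n)
Step 2: By the root test, |a_n|^(1/n) = 6^(1/n) * 4 / (n^(6/n) * 17) -> 4/17 as n -> infinity (since 6^(1/n) -> 1 and n^(6/n) -> 1)
Step 3: R = 1/lim|a_n|^(1/n) = 17/4

17/4


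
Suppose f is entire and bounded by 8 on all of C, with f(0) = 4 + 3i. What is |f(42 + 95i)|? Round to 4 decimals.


Step 1: By Liouville's theorem, a bounded entire function is constant.
Step 2: f(z) = f(0) = 4 + 3i for all z.
Step 3: |f(w)| = |4 + 3i| = sqrt(16 + 9)
Step 4: = 5.0

5.0


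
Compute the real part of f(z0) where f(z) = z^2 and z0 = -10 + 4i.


Step 1: z0 = -10 + 4i
Step 2: z0^2 = (-10)^2 - 4^2 - 80i
Step 3: real part = 100 - 16 = 84

84


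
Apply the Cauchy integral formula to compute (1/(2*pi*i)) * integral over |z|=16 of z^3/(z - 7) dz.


Step 1: f(z) = z^3, a = 7 is inside |z| = 16
Step 2: By Cauchy integral formula: (1/(2pi*i)) * integral = f(a)
Step 3: f(7) = 7^3 = 343

343


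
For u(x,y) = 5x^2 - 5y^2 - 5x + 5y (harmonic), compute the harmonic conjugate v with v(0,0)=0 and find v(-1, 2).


Step 1: v_x = -u_y = 10y - 5
Step 2: v_y = u_x = 10x - 5
Step 3: v = 10xy - 5x - 5y + C
Step 4: v(0,0) = 0 => C = 0
Step 5: v(-1, 2) = -25

-25


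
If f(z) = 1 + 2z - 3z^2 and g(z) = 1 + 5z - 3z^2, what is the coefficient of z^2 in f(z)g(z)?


Step 1: z^2 term in f*g comes from: (1)*(-3z^2) + (2z)*(5z) + (-3z^2)*(1)
Step 2: = -3 + 10 - 3
Step 3: = 4

4


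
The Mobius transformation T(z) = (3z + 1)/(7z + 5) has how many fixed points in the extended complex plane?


Step 1: Fixed points satisfy T(z) = z
Step 2: 7z^2 + 2z - 1 = 0
Step 3: Discriminant = 2^2 - 4*7*(-1) = 32
Step 4: Number of fixed points = 2

2


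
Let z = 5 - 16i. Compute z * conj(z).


Step 1: conj(z) = 5 + 16i
Step 2: z * conj(z) = 5^2 + (-16)^2
Step 3: = 25 + 256 = 281

281


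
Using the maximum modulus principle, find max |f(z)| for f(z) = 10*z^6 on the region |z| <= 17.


Step 1: On |z| = 17, |f(z)| = 10 * |z|^6 = 10 * 17^6
Step 2: By maximum modulus principle, maximum is on boundary.
Step 3: Maximum = 10 * 24137569 = 241375690

241375690


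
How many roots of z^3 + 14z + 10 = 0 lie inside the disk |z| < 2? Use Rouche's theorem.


Step 1: On |z| = 2 the three terms have sizes |z^3| = 2^3 = 8, |14z| = 14*2 = 28, |10| = 10
Step 2: The dominant term is g(z) = 14z; let h(z) = z^3 + 10 so f = g + h
Step 3: On |z| = 2: |g| = 28 and |h| <= 8 + 10 = 18
Step 4: Since 28 > 18, |h| < |g| on |z| = 2, so by Rouche f has the same number of zeros as g inside |z| < 2
Step 5: g(z) = 14z has 1 zero (at the origin, multiplicity 1) inside |z| < 2. Answer = 1

1


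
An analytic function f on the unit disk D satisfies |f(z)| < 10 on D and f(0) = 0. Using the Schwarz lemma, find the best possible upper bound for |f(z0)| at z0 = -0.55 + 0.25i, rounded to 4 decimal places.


Step 1: g = f/10 maps D -> D with g(0) = 0, so by the Schwarz lemma |g(z)| <= |z|, i.e. |f(z)| <= 10|z|; this is sharp (f(z) = 10z).
Step 2: |z0|^2 = (-0.55)^2 + 0.25^2 = 0.365
Step 3: |z0| = sqrt(0.365) = 0.604152
Step 4: Best bound = 10 * |z0| = 10 * 0.604152 = 6.0415

6.0415


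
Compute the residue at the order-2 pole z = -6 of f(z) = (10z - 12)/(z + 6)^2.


Step 1: Pole of order 2 at z = -6
Step 2: Res = lim d/dz [(z + 6)^2 * f(z)] as z -> -6
Step 3: (z + 6)^2 * f(z) = 10z - 12
Step 4: d/dz[10z - 12] = 10

10


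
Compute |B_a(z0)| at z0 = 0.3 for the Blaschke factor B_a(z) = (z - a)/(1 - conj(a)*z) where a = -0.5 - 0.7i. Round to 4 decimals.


Step 1: Numerator z0 - a = 0.3 - (-0.5 - 0.7i) = 0.8 + 0.7i
Step 2: Denominator 1 - conj(a)*z0 = 1 - (-0.5 + 0.7i)*0.3 = 1.15 - 0.21i
Step 3: |z0 - a|^2 = 0.8^2 + 0.7^2 = 1.13; |1 - conj(a)*z0|^2 = 1.15^2 + (-0.21)^2 = 1.3666
Step 4: |B_a(0.3)| = sqrt(1.13 / 1.3666) = sqrt(0.82687)
Step 5: = 0.9093

0.9093


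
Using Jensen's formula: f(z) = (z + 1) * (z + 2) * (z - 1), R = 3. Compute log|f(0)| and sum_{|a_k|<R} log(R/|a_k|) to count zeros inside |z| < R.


Jensen's formula: (1/2pi)*integral log|f(Re^it)|dt = log|f(0)| + sum_{|a_k|<R} log(R/|a_k|)
Step 1: f(0) = 1 * 2 * (-1) = -2
Step 2: log|f(0)| = log|-1| + log|-2| + log|1| = 0.6931
Step 3: Zeros inside |z| < 3: -1, -2, 1
Step 4: Jensen sum = log(3/1) + log(3/2) + log(3/1) = 2.6027
Step 5: n(R) = number of terms in the Jensen sum = count of zeros inside |z| < 3 = 3

3
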